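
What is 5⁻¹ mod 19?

4

19 = 3·5 + 4
5 = 1·4 + 1
4 = 4·1 + 0
Back-substituting gives 5·4 ≡ 1 (mod 19).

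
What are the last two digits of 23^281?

Square-and-reduce mod 100: 23^1≡23, 23^2≡29, 23^4≡41, 23^8≡81, 23^16≡61, 23^32≡21, 23^64≡41, 23^128≡81, 23^256≡61.
281 = 1 + 8 + 16 + 256, so 23^281 ≡ 23·81·61·61 ≡ 23 (mod 100).

23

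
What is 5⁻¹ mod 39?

8

39 = 7·5 + 4
5 = 1·4 + 1
4 = 4·1 + 0
Back-substituting gives 5·8 ≡ 1 (mod 39).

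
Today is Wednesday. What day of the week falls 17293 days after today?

Saturday

17293 = 2470·7 + 3, so 17293 mod 7 = 3.
Wednesday + 3 days → Saturday.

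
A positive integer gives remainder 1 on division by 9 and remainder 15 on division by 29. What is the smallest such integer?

x ≡ 1 (mod 9) gives x ∈ {1, 10, 19, 28, 37, 46, 55, 64, …}.
The first of these with x mod 29 = 15 is 73.

73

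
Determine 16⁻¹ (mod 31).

2

16·2 = 32 = 1·31 + 1, so 16⁻¹ ≡ 2 (mod 31).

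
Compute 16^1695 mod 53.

24

Successive squares of 16 mod 53: 16^1≡16, 16^2≡44, 16^4≡28, 16^8≡42, 16^16≡15, 16^32≡13, 16^64≡10, 16^128≡47, 16^256≡36, 16^512≡24, 16^1024≡46.
1695 = 1 + 2 + 4 + 8 + 16 + 128 + 512 + 1024, so 16^1695 ≡ 16·44·28·42·15·47·24·46 ≡ 24 (mod 53).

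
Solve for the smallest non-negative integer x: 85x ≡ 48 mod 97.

93

85⁻¹ ≡ 8 (mod 97) because 85·8 = 680 = 7·97 + 1.
Multiplying both sides by 8: x ≡ 8·48 = 384 ≡ 93 (mod 97).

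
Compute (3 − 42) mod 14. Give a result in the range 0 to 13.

3

42 − 3·14 = 0, so 42 ≡ 0 (mod 14).
(3 − 0) mod 14 = 3.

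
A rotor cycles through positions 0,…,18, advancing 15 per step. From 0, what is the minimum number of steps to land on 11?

2

15⁻¹ ≡ 14 (mod 19) because 15·14 = 210 = 11·19 + 1.
Multiplying both sides by 14: x ≡ 14·11 = 154 ≡ 2 (mod 19).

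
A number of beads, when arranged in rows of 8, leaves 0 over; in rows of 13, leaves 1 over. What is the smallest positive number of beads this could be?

x ≡ 0 (mod 8) gives x ∈ {0, 8, 16, 24, 32, 40}.
The first of these with x mod 13 = 1 is 40.

40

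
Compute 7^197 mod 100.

Successive squares of 7 mod 100: 7^1≡7, 7^2≡49, 7^4≡1, 7^8≡1, 7^16≡1, 7^32≡1, 7^64≡1, 7^128≡1.
Since 197 = 1 + 4 + 64 + 128 in binary, 7^197 ≡ 7·1·1·1 ≡ 7 (mod 100).

7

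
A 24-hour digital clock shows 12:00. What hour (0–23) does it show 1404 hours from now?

0

Dividing 1404 by 24 gives quotient 58 and remainder 12.
(12 + 12) mod 24 = 0.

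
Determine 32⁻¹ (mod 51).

32·8 = 256 = 5·51 + 1, so 32⁻¹ ≡ 8 (mod 51).

8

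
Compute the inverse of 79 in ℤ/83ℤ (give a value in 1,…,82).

79·62 = 4898 = 59·83 + 1, so 79⁻¹ ≡ 62 (mod 83).

62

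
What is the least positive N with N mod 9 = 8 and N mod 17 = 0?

17

Since 17·8 ≡ 1 (mod 9), take x = 0 + 17·((8−0)·8 mod 9) = 0 + 17·1 = 17.
Check: 17 mod 9 = 8, 17 mod 17 = 0.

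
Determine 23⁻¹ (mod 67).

67 = 2·23 + 21
23 = 1·21 + 2
21 = 10·2 + 1
2 = 2·1 + 0
Back-substituting gives 23·35 ≡ 1 (mod 67).

35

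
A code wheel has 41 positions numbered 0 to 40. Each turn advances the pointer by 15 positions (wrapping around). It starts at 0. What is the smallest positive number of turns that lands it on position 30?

15⁻¹ ≡ 11 (mod 41) because 15·11 = 165 = 4·41 + 1.
So x ≡ 11·30 = 330 ≡ 2 (mod 41).

2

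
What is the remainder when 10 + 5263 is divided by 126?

107

5263 mod 126 = 97 (since 41·126 = 5166).
(10 + 97) mod 126 = 107.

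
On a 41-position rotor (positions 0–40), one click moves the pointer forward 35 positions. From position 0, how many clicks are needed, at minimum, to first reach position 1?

34

41 = 1·35 + 6
35 = 5·6 + 5
6 = 1·5 + 1
5 = 5·1 + 0
Back-substituting gives 35·34 ≡ 1 (mod 41).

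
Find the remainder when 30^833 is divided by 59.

39

Successive squares of 30 mod 59: 30^1≡30, 30^2≡15, 30^4≡48, 30^8≡3, 30^16≡9, 30^32≡22, 30^64≡12, 30^128≡26, 30^256≡27, 30^512≡21.
833 = 1 + 64 + 256 + 512, so 30^833 ≡ 30·12·27·21 ≡ 39 (mod 59).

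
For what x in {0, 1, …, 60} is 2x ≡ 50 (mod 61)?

2⁻¹ ≡ 31 (mod 61) because 2·31 = 62 = 1·61 + 1.
So x ≡ 31·50 = 1550 ≡ 25 (mod 61).

25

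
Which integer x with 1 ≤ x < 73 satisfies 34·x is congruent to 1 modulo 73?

34·58 = 1972 = 27·73 + 1, so 34⁻¹ ≡ 58 (mod 73).

58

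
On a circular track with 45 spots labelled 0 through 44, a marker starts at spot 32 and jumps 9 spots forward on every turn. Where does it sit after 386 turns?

41

386·9 = 3474.
Dividing 3474 by 45 gives quotient 77 and remainder 9.
(32 + 9) mod 45 = 41.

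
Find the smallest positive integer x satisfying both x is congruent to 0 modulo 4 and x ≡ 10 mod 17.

x ≡ 0 (mod 4) gives x ∈ {0, 4, 8, 12, 16, 20, 24, 28, …}.
The first of these with x mod 17 = 10 is 44.

44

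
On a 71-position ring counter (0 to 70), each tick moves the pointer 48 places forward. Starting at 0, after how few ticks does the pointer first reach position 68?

31

48⁻¹ ≡ 37 (mod 71) because 48·37 = 1776 = 25·71 + 1.
So x ≡ 37·68 = 2516 ≡ 31 (mod 71).
Check: 48·31 = 1488 = 20·71 + 68.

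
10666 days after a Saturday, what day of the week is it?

10666 − 1523·7 = 5, so 10666 ≡ 5 (mod 7).
Saturday + 5 days → Thursday.

Thursday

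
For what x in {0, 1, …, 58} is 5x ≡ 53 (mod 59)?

46

The inverse of 5 mod 59 is 12 (since 5·12 = 60 ≡ 1).
So x ≡ 12·53 = 636 ≡ 46 (mod 59).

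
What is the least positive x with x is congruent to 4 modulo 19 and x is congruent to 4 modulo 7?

4

Since 7·11 ≡ 1 (mod 19), take x = 4 + 7·((4−4)·11 mod 19) = 4 + 7·0 = 4.
Check: 4 mod 19 = 4, 4 mod 7 = 4.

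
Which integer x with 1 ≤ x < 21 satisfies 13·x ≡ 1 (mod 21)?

21 = 1·13 + 8
13 = 1·8 + 5
8 = 1·5 + 3
5 = 1·3 + 2
3 = 1·2 + 1
2 = 2·1 + 0
Back-substituting gives 13·13 ≡ 1 (mod 21).

13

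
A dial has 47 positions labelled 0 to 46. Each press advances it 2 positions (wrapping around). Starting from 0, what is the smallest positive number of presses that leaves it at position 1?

2·24 = 48 = 1·47 + 1, so 2⁻¹ ≡ 24 (mod 47).

24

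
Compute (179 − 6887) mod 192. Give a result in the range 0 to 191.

6887 = 35·192 + 167, so 6887 mod 192 = 167.
(179 − 167) mod 192 = 12.

12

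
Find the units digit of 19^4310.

The units digit of 19^n cycles with period 2: 9, 1, …
4310 mod 2 = 0, so the last digit matches 9^2 = 1.

1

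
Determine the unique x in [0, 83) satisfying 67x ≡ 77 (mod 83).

73

The inverse of 67 mod 83 is 57 (since 67·57 = 3819 ≡ 1).
Multiplying both sides by 57: x ≡ 57·77 = 4389 ≡ 73 (mod 83).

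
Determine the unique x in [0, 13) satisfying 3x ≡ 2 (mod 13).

3⁻¹ ≡ 9 (mod 13) because 3·9 = 27 = 2·13 + 1.
So x ≡ 9·2 = 18 ≡ 5 (mod 13).

5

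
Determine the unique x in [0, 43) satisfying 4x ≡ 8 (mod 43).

2

4⁻¹ ≡ 11 (mod 43) because 4·11 = 44 = 1·43 + 1.
Multiplying both sides by 11: x ≡ 11·8 = 88 ≡ 2 (mod 43).
Check: 4·2 = 8 = 0·43 + 8.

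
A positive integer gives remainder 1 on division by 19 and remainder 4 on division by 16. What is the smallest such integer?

20

Since 16·6 ≡ 1 (mod 19), take x = 4 + 16·((1−4)·6 mod 19) = 4 + 16·1 = 20.
Check: 20 mod 19 = 1, 20 mod 16 = 4.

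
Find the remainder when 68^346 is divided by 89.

Successive squares of 68 mod 89: 68^1≡68, 68^2≡85, 68^4≡16, 68^8≡78, 68^16≡32, 68^32≡45, 68^64≡67, 68^128≡39, 68^256≡8.
Since 346 = 2 + 8 + 16 + 64 + 256 in binary, 68^346 ≡ 85·78·32·67·8 ≡ 57 (mod 89).

57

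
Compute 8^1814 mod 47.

28

Square-and-reduce mod 47: 8^1≡8, 8^2≡17, 8^4≡7, 8^8≡2, 8^16≡4, 8^32≡16, 8^64≡21, 8^128≡18, 8^256≡42, 8^512≡25, 8^1024≡14.
1814 = 2 + 4 + 16 + 256 + 512 + 1024, so 8^1814 ≡ 17·7·4·42·25·14 ≡ 28 (mod 47).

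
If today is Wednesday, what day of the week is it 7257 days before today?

Friday

7257 = 1036·7 + 5, so 7257 mod 7 = 5.
Wednesday − 5 days → Friday.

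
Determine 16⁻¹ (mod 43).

35

43 = 2·16 + 11
16 = 1·11 + 5
11 = 2·5 + 1
5 = 5·1 + 0
Back-substituting gives 16·35 ≡ 1 (mod 43).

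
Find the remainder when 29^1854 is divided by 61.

60

Square-and-reduce mod 61: 29^1≡29, 29^2≡48, 29^4≡47, 29^8≡13, 29^16≡47, 29^32≡13, 29^64≡47, 29^128≡13, 29^256≡47, 29^512≡13, 29^1024≡47.
Since 1854 = 2 + 4 + 8 + 16 + 32 + 256 + 512 + 1024 in binary, 29^1854 ≡ 48·47·13·47·13·47·13·47 ≡ 60 (mod 61).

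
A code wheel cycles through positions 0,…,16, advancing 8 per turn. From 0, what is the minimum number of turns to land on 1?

The inverse of 8 mod 17 is 15 (since 8·15 = 120 ≡ 1).
So x ≡ 15·1 = 15 ≡ 15 (mod 17).
Check: 8·15 = 120 = 7·17 + 1.

15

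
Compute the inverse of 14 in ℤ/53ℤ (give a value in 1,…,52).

53 = 3·14 + 11
14 = 1·11 + 3
11 = 3·3 + 2
3 = 1·2 + 1
2 = 2·1 + 0
Back-substituting gives 14·19 ≡ 1 (mod 53).

19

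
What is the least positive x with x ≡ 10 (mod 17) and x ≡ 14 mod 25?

214

x ≡ 10 (mod 17) gives x ∈ {10, 27, 44, 61, 78, 95, 112, 129, …}.
The first of these with x mod 25 = 14 is 214.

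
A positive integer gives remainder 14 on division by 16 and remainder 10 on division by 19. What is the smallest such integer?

238

x ≡ 14 (mod 16) gives x ∈ {14, 30, 46, 62, 78, 94, 110, 126, …}.
The first of these with x mod 19 = 10 is 238.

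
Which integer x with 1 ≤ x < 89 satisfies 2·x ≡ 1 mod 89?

89 = 44·2 + 1
2 = 2·1 + 0
Back-substituting gives 2·45 ≡ 1 (mod 89).

45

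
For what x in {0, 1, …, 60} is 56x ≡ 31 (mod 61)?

6

The inverse of 56 mod 61 is 12 (since 56·12 = 672 ≡ 1).
Multiplying both sides by 12: x ≡ 12·31 = 372 ≡ 6 (mod 61).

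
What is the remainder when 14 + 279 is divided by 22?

279 − 12·22 = 15, so 279 ≡ 15 (mod 22).
(14 + 15) mod 22 = 7.

7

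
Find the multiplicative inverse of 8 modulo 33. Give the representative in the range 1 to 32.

29

8·29 = 232 = 7·33 + 1, so 8⁻¹ ≡ 29 (mod 33).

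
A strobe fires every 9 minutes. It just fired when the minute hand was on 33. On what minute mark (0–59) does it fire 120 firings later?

120·9 = 1080.
1080 mod 60 = 0 (since 18·60 = 1080).
(33 + 0) mod 60 = 33.

33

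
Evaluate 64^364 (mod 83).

Successive squares of 64 mod 83: 64^1≡64, 64^2≡29, 64^4≡11, 64^8≡38, 64^16≡33, 64^32≡10, 64^64≡17, 64^128≡40, 64^256≡23.
Since 364 = 4 + 8 + 32 + 64 + 256 in binary, 64^364 ≡ 11·38·10·17·23 ≡ 27 (mod 83).

27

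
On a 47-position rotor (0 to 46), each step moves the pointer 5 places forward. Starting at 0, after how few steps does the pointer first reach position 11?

5⁻¹ ≡ 19 (mod 47) because 5·19 = 95 = 2·47 + 1.
So x ≡ 19·11 = 209 ≡ 21 (mod 47).
Check: 5·21 = 105 = 2·47 + 11.

21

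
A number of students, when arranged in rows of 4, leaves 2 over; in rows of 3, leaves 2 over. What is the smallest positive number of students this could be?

x ≡ 2 (mod 3) gives x ∈ {2}.
The first of these with x mod 4 = 2 is 2.

2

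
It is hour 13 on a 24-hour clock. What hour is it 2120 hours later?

21

2120 mod 24 = 8 (since 88·24 = 2112).
(13 + 8) mod 24 = 21.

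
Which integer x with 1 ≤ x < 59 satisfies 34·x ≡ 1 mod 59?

34·33 = 1122 = 19·59 + 1, so 34⁻¹ ≡ 33 (mod 59).

33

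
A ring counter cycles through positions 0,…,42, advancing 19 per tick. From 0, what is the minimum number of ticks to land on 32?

13

The inverse of 19 mod 43 is 34 (since 19·34 = 646 ≡ 1).
Multiplying both sides by 34: x ≡ 34·32 = 1088 ≡ 13 (mod 43).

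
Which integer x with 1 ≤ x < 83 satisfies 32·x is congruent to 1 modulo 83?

13

83 = 2·32 + 19
32 = 1·19 + 13
19 = 1·13 + 6
13 = 2·6 + 1
6 = 6·1 + 0
Back-substituting gives 32·13 ≡ 1 (mod 83).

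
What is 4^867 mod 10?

The units digit of 4^n cycles with period 2: 4, 6, …
867 leaves remainder 1 on division by 2, so 4^867 ends in 4.

4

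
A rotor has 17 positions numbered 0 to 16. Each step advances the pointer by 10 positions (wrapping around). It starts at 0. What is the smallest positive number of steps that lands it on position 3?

2

10⁻¹ ≡ 12 (mod 17) because 10·12 = 120 = 7·17 + 1.
Multiplying both sides by 12: x ≡ 12·3 = 36 ≡ 2 (mod 17).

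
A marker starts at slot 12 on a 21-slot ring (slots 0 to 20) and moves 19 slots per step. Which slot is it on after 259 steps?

259·19 = 4921.
4921 = 234·21 + 7, so 4921 mod 21 = 7.
(12 + 7) mod 21 = 19.

19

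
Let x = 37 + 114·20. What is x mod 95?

114·20 = 2280.
2280 − 24·95 = 0, so 2280 ≡ 0 (mod 95).
(37 + 0) mod 95 = 37.

37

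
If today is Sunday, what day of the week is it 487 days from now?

487 − 69·7 = 4, so 487 ≡ 4 (mod 7).
Sunday + 4 days → Thursday.

Thursday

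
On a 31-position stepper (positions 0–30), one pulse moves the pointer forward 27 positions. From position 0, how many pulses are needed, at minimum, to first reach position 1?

27·23 = 621 = 20·31 + 1, so 27⁻¹ ≡ 23 (mod 31).

23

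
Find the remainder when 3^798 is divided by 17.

2

Successive squares of 3 mod 17: 3^1≡3, 3^2≡9, 3^4≡13, 3^8≡16, 3^16≡1, 3^32≡1, 3^64≡1, 3^128≡1, 3^256≡1, 3^512≡1.
798 = 2 + 4 + 8 + 16 + 256 + 512, so 3^798 ≡ 9·13·16·1·1·1 ≡ 2 (mod 17).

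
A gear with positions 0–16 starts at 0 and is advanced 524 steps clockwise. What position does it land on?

14

524 − 30·17 = 14, so 524 ≡ 14 (mod 17).
(0 + 14) mod 17 = 14.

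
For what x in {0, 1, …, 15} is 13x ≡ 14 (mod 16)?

The inverse of 13 mod 16 is 5 (since 13·5 = 65 ≡ 1).
Multiplying both sides by 5: x ≡ 5·14 = 70 ≡ 6 (mod 16).

6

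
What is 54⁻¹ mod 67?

67 = 1·54 + 13
54 = 4·13 + 2
13 = 6·2 + 1
2 = 2·1 + 0
Back-substituting gives 54·36 ≡ 1 (mod 67).

36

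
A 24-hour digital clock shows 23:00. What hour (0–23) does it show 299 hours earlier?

299 = 12·24 + 11, so 299 mod 24 = 11.
(23 − 11) mod 24 = 12.

12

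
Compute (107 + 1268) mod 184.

87

1268 = 6·184 + 164, so 1268 mod 184 = 164.
(107 + 164) mod 184 = 87.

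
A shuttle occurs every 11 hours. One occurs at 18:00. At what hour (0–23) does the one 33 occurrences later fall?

33·11 = 363.
Dividing 363 by 24 gives quotient 15 and remainder 3.
(18 + 3) mod 24 = 21.

21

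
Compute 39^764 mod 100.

41

Square-and-reduce mod 100: 39^1≡39, 39^2≡21, 39^4≡41, 39^8≡81, 39^16≡61, 39^32≡21, 39^64≡41, 39^128≡81, 39^256≡61, 39^512≡21.
764 = 4 + 8 + 16 + 32 + 64 + 128 + 512, so 39^764 ≡ 41·81·61·21·41·81·21 ≡ 41 (mod 100).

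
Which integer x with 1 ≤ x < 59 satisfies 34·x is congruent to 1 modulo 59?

34·33 = 1122 = 19·59 + 1, so 34⁻¹ ≡ 33 (mod 59).

33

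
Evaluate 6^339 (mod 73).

49

Square-and-reduce mod 73: 6^1≡6, 6^2≡36, 6^4≡55, 6^8≡32, 6^16≡2, 6^32≡4, 6^64≡16, 6^128≡37, 6^256≡55.
339 = 1 + 2 + 16 + 64 + 256, so 6^339 ≡ 6·36·2·16·55 ≡ 49 (mod 73).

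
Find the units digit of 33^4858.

9

The units digit of 33^n cycles with period 4: 3, 9, 7, 1, …
4858 leaves remainder 2 on division by 4, so 33^4858 ends in 9.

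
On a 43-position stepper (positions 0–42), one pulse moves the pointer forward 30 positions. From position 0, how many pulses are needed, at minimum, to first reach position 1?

43 = 1·30 + 13
30 = 2·13 + 4
13 = 3·4 + 1
4 = 4·1 + 0
Back-substituting gives 30·33 ≡ 1 (mod 43).

33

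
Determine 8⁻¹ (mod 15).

2

8·2 = 16 = 1·15 + 1, so 8⁻¹ ≡ 2 (mod 15).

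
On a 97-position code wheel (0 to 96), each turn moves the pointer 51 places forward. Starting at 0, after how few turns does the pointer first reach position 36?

51⁻¹ ≡ 78 (mod 97) because 51·78 = 3978 = 41·97 + 1.
So x ≡ 78·36 = 2808 ≡ 92 (mod 97).

92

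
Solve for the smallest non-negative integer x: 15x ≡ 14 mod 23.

4

The inverse of 15 mod 23 is 20 (since 15·20 = 300 ≡ 1).
So x ≡ 20·14 = 280 ≡ 4 (mod 23).
Check: 15·4 = 60 = 2·23 + 14.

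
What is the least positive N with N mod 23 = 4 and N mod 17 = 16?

50

x ≡ 16 (mod 17) gives x ∈ {16, 33, 50}.
The first of these with x mod 23 = 4 is 50.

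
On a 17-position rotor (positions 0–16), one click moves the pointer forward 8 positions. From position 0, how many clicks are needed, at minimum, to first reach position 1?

15

8·15 = 120 = 7·17 + 1, so 8⁻¹ ≡ 15 (mod 17).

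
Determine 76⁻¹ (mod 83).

76·71 = 5396 = 65·83 + 1, so 76⁻¹ ≡ 71 (mod 83).

71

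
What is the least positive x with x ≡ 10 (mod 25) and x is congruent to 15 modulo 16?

335

Since 16·11 ≡ 1 (mod 25), take x = 15 + 16·((10−15)·11 mod 25) = 15 + 16·20 = 335.
Check: 335 mod 25 = 10, 335 mod 16 = 15.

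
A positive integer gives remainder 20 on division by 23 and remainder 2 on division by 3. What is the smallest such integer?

20

Since 3·8 ≡ 1 (mod 23), take x = 2 + 3·((20−2)·8 mod 23) = 2 + 3·6 = 20.
Check: 20 mod 23 = 20, 20 mod 3 = 2.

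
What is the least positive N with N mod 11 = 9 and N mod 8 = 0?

Since 8·7 ≡ 1 (mod 11), take x = 0 + 8·((9−0)·7 mod 11) = 0 + 8·8 = 64.
Check: 64 mod 11 = 9, 64 mod 8 = 0.

64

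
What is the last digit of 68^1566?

Powers of 8 mod 10 repeat with period 4: 8, 4, 2, 6.
1566 leaves remainder 2 on division by 4, so 68^1566 ends in 4.

4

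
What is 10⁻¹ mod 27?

10·19 = 190 = 7·27 + 1, so 10⁻¹ ≡ 19 (mod 27).

19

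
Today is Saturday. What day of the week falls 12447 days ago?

Friday

12447 = 1778·7 + 1, so 12447 mod 7 = 1.
Saturday − 1 day → Friday.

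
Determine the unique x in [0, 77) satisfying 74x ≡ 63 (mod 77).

The inverse of 74 mod 77 is 51 (since 74·51 = 3774 ≡ 1).
So x ≡ 51·63 = 3213 ≡ 56 (mod 77).
Check: 74·56 = 4144 = 53·77 + 63.

56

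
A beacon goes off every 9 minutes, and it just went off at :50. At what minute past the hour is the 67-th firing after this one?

67·9 = 603.
603 = 10·60 + 3, so 603 mod 60 = 3.
(50 + 3) mod 60 = 53.

53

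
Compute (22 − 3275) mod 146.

105

3275 − 22·146 = 63, so 3275 ≡ 63 (mod 146).
(22 − 63) mod 146 = 105.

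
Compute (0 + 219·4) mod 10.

6

219·4 = 876.
876 = 87·10 + 6, so 876 mod 10 = 6.
(0 + 6) mod 10 = 6.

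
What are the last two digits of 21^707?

By repeated squaring mod 100: 21^1≡21, 21^2≡41, 21^4≡81, 21^8≡61, 21^16≡21, 21^32≡41, 21^64≡81, 21^128≡61, 21^256≡21, 21^512≡41.
707 = 1 + 2 + 64 + 128 + 512, so 21^707 ≡ 21·41·81·61·41 ≡ 41 (mod 100).

41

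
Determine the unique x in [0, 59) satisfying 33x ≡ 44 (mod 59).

21

33⁻¹ ≡ 34 (mod 59) because 33·34 = 1122 = 19·59 + 1.
So x ≡ 34·44 = 1496 ≡ 21 (mod 59).
Check: 33·21 = 693 = 11·59 + 44.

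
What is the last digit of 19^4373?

9

Last digits of 9^n: 9, 1 (period 2).
4373 leaves remainder 1 on division by 2, so 19^4373 ends in 9.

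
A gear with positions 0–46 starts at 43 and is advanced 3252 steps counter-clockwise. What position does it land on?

3252 = 69·47 + 9, so 3252 mod 47 = 9.
(43 − 9) mod 47 = 34.

34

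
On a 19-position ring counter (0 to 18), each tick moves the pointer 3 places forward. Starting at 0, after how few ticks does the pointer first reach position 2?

7

3⁻¹ ≡ 13 (mod 19) because 3·13 = 39 = 2·19 + 1.
Multiplying both sides by 13: x ≡ 13·2 = 26 ≡ 7 (mod 19).
Check: 3·7 = 21 = 1·19 + 2.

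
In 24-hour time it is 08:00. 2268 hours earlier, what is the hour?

Dividing 2268 by 24 gives quotient 94 and remainder 12.
(8 − 12) mod 24 = 20.

20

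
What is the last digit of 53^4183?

Powers of 3 mod 10 repeat with period 4: 3, 9, 7, 1.
4183 mod 4 = 3, so the last digit matches 3^3 = 7.

7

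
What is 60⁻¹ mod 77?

77 = 1·60 + 17
60 = 3·17 + 9
17 = 1·9 + 8
9 = 1·8 + 1
8 = 8·1 + 0
Back-substituting gives 60·9 ≡ 1 (mod 77).

9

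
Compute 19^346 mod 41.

By repeated squaring mod 41: 19^1≡19, 19^2≡33, 19^4≡23, 19^8≡37, 19^16≡16, 19^32≡10, 19^64≡18, 19^128≡37, 19^256≡16.
Since 346 = 2 + 8 + 16 + 64 + 256 in binary, 19^346 ≡ 33·37·16·18·16 ≡ 20 (mod 41).

20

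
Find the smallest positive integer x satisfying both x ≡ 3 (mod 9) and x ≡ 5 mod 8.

21

Since 8·8 ≡ 1 (mod 9), take x = 5 + 8·((3−5)·8 mod 9) = 5 + 8·2 = 21.
Check: 21 mod 9 = 3, 21 mod 8 = 5.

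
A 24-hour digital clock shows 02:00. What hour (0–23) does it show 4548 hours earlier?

Dividing 4548 by 24 gives quotient 189 and remainder 12.
(2 − 12) mod 24 = 14.

14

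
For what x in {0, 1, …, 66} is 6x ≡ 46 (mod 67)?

30

6⁻¹ ≡ 56 (mod 67) because 6·56 = 336 = 5·67 + 1.
So x ≡ 56·46 = 2576 ≡ 30 (mod 67).
Check: 6·30 = 180 = 2·67 + 46.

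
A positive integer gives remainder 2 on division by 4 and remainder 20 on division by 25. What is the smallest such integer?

x ≡ 2 (mod 4) gives x ∈ {2, 6, 10, 14, 18, 22, 26, 30, …}.
The first of these with x mod 25 = 20 is 70.

70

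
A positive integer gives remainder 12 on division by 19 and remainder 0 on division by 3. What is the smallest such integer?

Since 3·13 ≡ 1 (mod 19), take x = 0 + 3·((12−0)·13 mod 19) = 0 + 3·4 = 12.
Check: 12 mod 19 = 12, 12 mod 3 = 0.

12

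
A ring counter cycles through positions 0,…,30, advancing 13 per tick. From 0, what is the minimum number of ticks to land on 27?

14

13⁻¹ ≡ 12 (mod 31) because 13·12 = 156 = 5·31 + 1.
Multiplying both sides by 12: x ≡ 12·27 = 324 ≡ 14 (mod 31).
Check: 13·14 = 182 = 5·31 + 27.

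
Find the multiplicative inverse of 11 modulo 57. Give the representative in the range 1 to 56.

57 = 5·11 + 2
11 = 5·2 + 1
2 = 2·1 + 0
Back-substituting gives 11·26 ≡ 1 (mod 57).

26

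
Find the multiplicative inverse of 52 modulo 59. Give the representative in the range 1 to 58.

42

52·42 = 2184 = 37·59 + 1, so 52⁻¹ ≡ 42 (mod 59).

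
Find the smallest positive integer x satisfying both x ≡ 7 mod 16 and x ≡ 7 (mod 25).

Since 25·9 ≡ 1 (mod 16), take x = 7 + 25·((7−7)·9 mod 16) = 7 + 25·0 = 7.
Check: 7 mod 16 = 7, 7 mod 25 = 7.

7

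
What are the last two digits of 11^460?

Square-and-reduce mod 100: 11^1≡11, 11^2≡21, 11^4≡41, 11^8≡81, 11^16≡61, 11^32≡21, 11^64≡41, 11^128≡81, 11^256≡61.
460 = 4 + 8 + 64 + 128 + 256, so 11^460 ≡ 41·81·41·81·61 ≡ 1 (mod 100).

01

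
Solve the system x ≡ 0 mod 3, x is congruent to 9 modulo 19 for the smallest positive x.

9

x ≡ 0 (mod 3) gives x ∈ {0, 3, 6, 9}.
The first of these with x mod 19 = 9 is 9.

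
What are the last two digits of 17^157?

By repeated squaring mod 100: 17^1≡17, 17^2≡89, 17^4≡21, 17^8≡41, 17^16≡81, 17^32≡61, 17^64≡21, 17^128≡41.
157 = 1 + 4 + 8 + 16 + 128, so 17^157 ≡ 17·21·41·81·41 ≡ 77 (mod 100).

77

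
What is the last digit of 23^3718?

9

Powers of 3 mod 10 repeat with period 4: 3, 9, 7, 1.
3718 leaves remainder 2 on division by 4, so 23^3718 ends in 9.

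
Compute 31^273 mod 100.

Square-and-reduce mod 100: 31^1≡31, 31^2≡61, 31^4≡21, 31^8≡41, 31^16≡81, 31^32≡61, 31^64≡21, 31^128≡41, 31^256≡81.
273 = 1 + 16 + 256, so 31^273 ≡ 31·81·81 ≡ 91 (mod 100).

91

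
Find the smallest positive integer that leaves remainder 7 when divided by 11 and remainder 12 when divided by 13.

Since 13·6 ≡ 1 (mod 11), take x = 12 + 13·((7−12)·6 mod 11) = 12 + 13·3 = 51.
Check: 51 mod 11 = 7, 51 mod 13 = 12.

51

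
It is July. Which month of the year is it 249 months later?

April

249 mod 12 = 9 (since 20·12 = 240).
July + 9 months → April.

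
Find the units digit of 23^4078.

Powers of 3 mod 10 repeat with period 4: 3, 9, 7, 1.
4078 mod 4 = 2, so the last digit matches 3^2 = 9.

9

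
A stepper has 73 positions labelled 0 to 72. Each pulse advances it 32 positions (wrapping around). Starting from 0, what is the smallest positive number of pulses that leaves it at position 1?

16

32·16 = 512 = 7·73 + 1, so 32⁻¹ ≡ 16 (mod 73).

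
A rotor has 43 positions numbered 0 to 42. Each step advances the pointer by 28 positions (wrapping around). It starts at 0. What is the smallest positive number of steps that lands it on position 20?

13

The inverse of 28 mod 43 is 20 (since 28·20 = 560 ≡ 1).
So x ≡ 20·20 = 400 ≡ 13 (mod 43).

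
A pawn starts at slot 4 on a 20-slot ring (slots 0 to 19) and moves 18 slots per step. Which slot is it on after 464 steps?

16

464·18 = 8352.
8352 = 417·20 + 12, so 8352 mod 20 = 12.
(4 + 12) mod 20 = 16.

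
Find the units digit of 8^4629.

8

Last digits of 8^n: 8, 4, 2, 6 (period 4).
4629 leaves remainder 1 on division by 4, so 8^4629 ends in 8.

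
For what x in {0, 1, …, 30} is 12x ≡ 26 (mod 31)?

12⁻¹ ≡ 13 (mod 31) because 12·13 = 156 = 5·31 + 1.
Multiplying both sides by 13: x ≡ 13·26 = 338 ≡ 28 (mod 31).

28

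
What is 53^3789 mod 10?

Powers of 3 mod 10 repeat with period 4: 3, 9, 7, 1.
3789 leaves remainder 1 on division by 4, so 53^3789 ends in 3.

3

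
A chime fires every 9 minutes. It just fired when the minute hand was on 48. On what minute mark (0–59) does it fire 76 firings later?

12

76·9 = 684.
Dividing 684 by 60 gives quotient 11 and remainder 24.
(48 + 24) mod 60 = 12.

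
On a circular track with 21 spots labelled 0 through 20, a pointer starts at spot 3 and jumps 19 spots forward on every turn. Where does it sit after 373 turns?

373·19 = 7087.
7087 = 337·21 + 10, so 7087 mod 21 = 10.
(3 + 10) mod 21 = 13.

13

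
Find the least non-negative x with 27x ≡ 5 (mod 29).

12

27⁻¹ ≡ 14 (mod 29) because 27·14 = 378 = 13·29 + 1.
Multiplying both sides by 14: x ≡ 14·5 = 70 ≡ 12 (mod 29).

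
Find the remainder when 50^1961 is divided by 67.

32

By repeated squaring mod 67: 50^1≡50, 50^2≡21, 50^4≡39, 50^8≡47, 50^16≡65, 50^32≡4, 50^64≡16, 50^128≡55, 50^256≡10, 50^512≡33, 50^1024≡17.
Since 1961 = 1 + 8 + 32 + 128 + 256 + 512 + 1024 in binary, 50^1961 ≡ 50·47·4·55·10·33·17 ≡ 32 (mod 67).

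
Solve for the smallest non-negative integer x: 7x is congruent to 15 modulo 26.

The inverse of 7 mod 26 is 15 (since 7·15 = 105 ≡ 1).
So x ≡ 15·15 = 225 ≡ 17 (mod 26).

17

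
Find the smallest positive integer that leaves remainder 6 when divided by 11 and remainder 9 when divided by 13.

61

x ≡ 6 (mod 11) gives x ∈ {6, 17, 28, 39, 50, 61}.
The first of these with x mod 13 = 9 is 61.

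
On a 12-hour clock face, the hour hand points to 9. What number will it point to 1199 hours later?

1199 mod 12 = 11 (since 99·12 = 1188).
9 + 11 → 8 on a 12-hour dial.

8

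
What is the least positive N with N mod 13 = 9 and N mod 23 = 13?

243

x ≡ 9 (mod 13) gives x ∈ {9, 22, 35, 48, 61, 74, 87, 100, …}.
The first of these with x mod 23 = 13 is 243.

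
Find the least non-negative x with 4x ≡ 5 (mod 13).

11

The inverse of 4 mod 13 is 10 (since 4·10 = 40 ≡ 1).
Multiplying both sides by 10: x ≡ 10·5 = 50 ≡ 11 (mod 13).
Check: 4·11 = 44 = 3·13 + 5.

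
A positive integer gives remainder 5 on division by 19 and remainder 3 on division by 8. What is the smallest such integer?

43

x ≡ 3 (mod 8) gives x ∈ {3, 11, 19, 27, 35, 43}.
The first of these with x mod 19 = 5 is 43.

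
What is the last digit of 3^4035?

7

Last digits of 3^n: 3, 9, 7, 1 (period 4).
4035 leaves remainder 3 on division by 4, so 3^4035 ends in 7.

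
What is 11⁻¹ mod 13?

13 = 1·11 + 2
11 = 5·2 + 1
2 = 2·1 + 0
Back-substituting gives 11·6 ≡ 1 (mod 13).

6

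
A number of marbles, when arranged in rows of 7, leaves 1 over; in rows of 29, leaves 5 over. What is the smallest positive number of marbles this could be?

x ≡ 1 (mod 7) gives x ∈ {1, 8, 15, 22, 29, 36, 43, 50, …}.
The first of these with x mod 29 = 5 is 92.

92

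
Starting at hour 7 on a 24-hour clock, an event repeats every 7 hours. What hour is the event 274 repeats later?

274·7 = 1918.
Dividing 1918 by 24 gives quotient 79 and remainder 22.
(7 + 22) mod 24 = 5.

5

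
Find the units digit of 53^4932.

The units digit of 53^n cycles with period 4: 3, 9, 7, 1, …
4932 mod 4 = 0, so the last digit matches 3^4 = 1.

1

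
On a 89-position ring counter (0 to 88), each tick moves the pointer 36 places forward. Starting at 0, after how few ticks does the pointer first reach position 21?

8

36⁻¹ ≡ 47 (mod 89) because 36·47 = 1692 = 19·89 + 1.
Multiplying both sides by 47: x ≡ 47·21 = 987 ≡ 8 (mod 89).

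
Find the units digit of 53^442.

Last digits of 3^n: 3, 9, 7, 1 (period 4).
442 mod 4 = 2, so the last digit matches 3^2 = 9.

9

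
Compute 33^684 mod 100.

Square-and-reduce mod 100: 33^1≡33, 33^2≡89, 33^4≡21, 33^8≡41, 33^16≡81, 33^32≡61, 33^64≡21, 33^128≡41, 33^256≡81, 33^512≡61.
Since 684 = 4 + 8 + 32 + 128 + 512 in binary, 33^684 ≡ 21·41·61·41·61 ≡ 21 (mod 100).

21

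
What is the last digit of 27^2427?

3

Last digits of 7^n: 7, 9, 3, 1 (period 4).
2427 leaves remainder 3 on division by 4, so 27^2427 ends in 3.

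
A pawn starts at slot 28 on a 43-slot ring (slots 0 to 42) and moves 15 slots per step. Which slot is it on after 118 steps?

35

118·15 = 1770.
1770 = 41·43 + 7, so 1770 mod 43 = 7.
(28 + 7) mod 43 = 35.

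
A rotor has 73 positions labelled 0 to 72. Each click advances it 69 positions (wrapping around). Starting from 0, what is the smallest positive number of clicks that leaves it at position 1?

18

73 = 1·69 + 4
69 = 17·4 + 1
4 = 4·1 + 0
Back-substituting gives 69·18 ≡ 1 (mod 73).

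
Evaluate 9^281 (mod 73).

65

Successive squares of 9 mod 73: 9^1≡9, 9^2≡8, 9^4≡64, 9^8≡8, 9^16≡64, 9^32≡8, 9^64≡64, 9^128≡8, 9^256≡64.
281 = 1 + 8 + 16 + 256, so 9^281 ≡ 9·8·64·64 ≡ 65 (mod 73).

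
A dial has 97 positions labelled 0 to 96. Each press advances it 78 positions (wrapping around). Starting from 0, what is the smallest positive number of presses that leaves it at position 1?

51

78·51 = 3978 = 41·97 + 1, so 78⁻¹ ≡ 51 (mod 97).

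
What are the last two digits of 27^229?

By repeated squaring mod 100: 27^1≡27, 27^2≡29, 27^4≡41, 27^8≡81, 27^16≡61, 27^32≡21, 27^64≡41, 27^128≡81.
229 = 1 + 4 + 32 + 64 + 128, so 27^229 ≡ 27·41·21·41·81 ≡ 87 (mod 100).

87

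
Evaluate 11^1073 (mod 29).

2

Square-and-reduce mod 29: 11^1≡11, 11^2≡5, 11^4≡25, 11^8≡16, 11^16≡24, 11^32≡25, 11^64≡16, 11^128≡24, 11^256≡25, 11^512≡16, 11^1024≡24.
1073 = 1 + 16 + 32 + 1024, so 11^1073 ≡ 11·24·25·24 ≡ 2 (mod 29).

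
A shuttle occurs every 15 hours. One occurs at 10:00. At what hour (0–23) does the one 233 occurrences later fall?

233·15 = 3495.
3495 mod 24 = 15 (since 145·24 = 3480).
(10 + 15) mod 24 = 1.

1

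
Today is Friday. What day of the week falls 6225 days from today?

6225 mod 7 = 2 (since 889·7 = 6223).
Friday + 2 days → Sunday.

Sunday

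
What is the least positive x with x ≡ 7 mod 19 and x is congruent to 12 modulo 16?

x ≡ 12 (mod 16) gives x ∈ {12, 28, 44, 60, 76, 92, 108, 124, …}.
The first of these with x mod 19 = 7 is 140.

140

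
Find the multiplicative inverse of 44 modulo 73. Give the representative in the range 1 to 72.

73 = 1·44 + 29
44 = 1·29 + 15
29 = 1·15 + 14
15 = 1·14 + 1
14 = 14·1 + 0
Back-substituting gives 44·5 ≡ 1 (mod 73).

5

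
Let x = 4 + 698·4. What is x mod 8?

4

698·4 = 2792.
2792 = 349·8 + 0, so 2792 mod 8 = 0.
(4 + 0) mod 8 = 4.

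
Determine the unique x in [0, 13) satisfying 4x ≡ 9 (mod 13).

The inverse of 4 mod 13 is 10 (since 4·10 = 40 ≡ 1).
So x ≡ 10·9 = 90 ≡ 12 (mod 13).

12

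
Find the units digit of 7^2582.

Last digits of 7^n: 7, 9, 3, 1 (period 4).
2582 mod 4 = 2, so the last digit matches 7^2 = 9.

9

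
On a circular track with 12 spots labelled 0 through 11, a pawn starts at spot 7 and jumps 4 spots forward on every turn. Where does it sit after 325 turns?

11

325·4 = 1300.
1300 − 108·12 = 4, so 1300 ≡ 4 (mod 12).
(7 + 4) mod 12 = 11.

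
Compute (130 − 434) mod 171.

38

434 − 2·171 = 92, so 434 ≡ 92 (mod 171).
(130 − 92) mod 171 = 38.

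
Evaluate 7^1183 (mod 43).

7

By repeated squaring mod 43: 7^1≡7, 7^2≡6, 7^4≡36, 7^8≡6, 7^16≡36, 7^32≡6, 7^64≡36, 7^128≡6, 7^256≡36, 7^512≡6, 7^1024≡36.
1183 = 1 + 2 + 4 + 8 + 16 + 128 + 1024, so 7^1183 ≡ 7·6·36·6·36·6·36 ≡ 7 (mod 43).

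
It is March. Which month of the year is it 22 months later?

22 mod 12 = 10 (since 1·12 = 12).
March + 10 months → January.

January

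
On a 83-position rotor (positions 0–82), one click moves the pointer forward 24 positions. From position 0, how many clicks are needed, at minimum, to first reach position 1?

45

83 = 3·24 + 11
24 = 2·11 + 2
11 = 5·2 + 1
2 = 2·1 + 0
Back-substituting gives 24·45 ≡ 1 (mod 83).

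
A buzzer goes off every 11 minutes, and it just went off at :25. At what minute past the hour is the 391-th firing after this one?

6

391·11 = 4301.
Dividing 4301 by 60 gives quotient 71 and remainder 41.
(25 + 41) mod 60 = 6.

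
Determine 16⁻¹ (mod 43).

35

16·35 = 560 = 13·43 + 1, so 16⁻¹ ≡ 35 (mod 43).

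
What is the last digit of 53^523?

7

The units digit of 53^n cycles with period 4: 3, 9, 7, 1, …
523 leaves remainder 3 on division by 4, so 53^523 ends in 7.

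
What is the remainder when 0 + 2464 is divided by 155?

139

2464 = 15·155 + 139, so 2464 mod 155 = 139.
(0 + 139) mod 155 = 139.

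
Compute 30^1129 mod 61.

26

By repeated squaring mod 61: 30^1≡30, 30^2≡46, 30^4≡42, 30^8≡56, 30^16≡25, 30^32≡15, 30^64≡42, 30^128≡56, 30^256≡25, 30^512≡15, 30^1024≡42.
Since 1129 = 1 + 8 + 32 + 64 + 1024 in binary, 30^1129 ≡ 30·56·15·42·42 ≡ 26 (mod 61).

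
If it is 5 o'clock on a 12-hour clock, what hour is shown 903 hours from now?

903 mod 12 = 3 (since 75·12 = 900).
5 + 3 → 8 on a 12-hour dial.

8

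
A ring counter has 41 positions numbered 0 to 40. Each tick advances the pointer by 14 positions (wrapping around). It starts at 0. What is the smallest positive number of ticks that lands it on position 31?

11

The inverse of 14 mod 41 is 3 (since 14·3 = 42 ≡ 1).
So x ≡ 3·31 = 93 ≡ 11 (mod 41).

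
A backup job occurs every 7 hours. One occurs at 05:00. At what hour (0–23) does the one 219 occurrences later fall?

219·7 = 1533.
1533 − 63·24 = 21, so 1533 ≡ 21 (mod 24).
(5 + 21) mod 24 = 2.

2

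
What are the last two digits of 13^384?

61

By repeated squaring mod 100: 13^1≡13, 13^2≡69, 13^4≡61, 13^8≡21, 13^16≡41, 13^32≡81, 13^64≡61, 13^128≡21, 13^256≡41.
384 = 128 + 256, so 13^384 ≡ 21·41 ≡ 61 (mod 100).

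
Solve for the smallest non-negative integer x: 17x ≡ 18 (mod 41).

The inverse of 17 mod 41 is 29 (since 17·29 = 493 ≡ 1).
Multiplying both sides by 29: x ≡ 29·18 = 522 ≡ 30 (mod 41).
Check: 17·30 = 510 = 12·41 + 18.

30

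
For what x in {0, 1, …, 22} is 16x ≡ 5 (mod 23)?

19

16⁻¹ ≡ 13 (mod 23) because 16·13 = 208 = 9·23 + 1.
Multiplying both sides by 13: x ≡ 13·5 = 65 ≡ 19 (mod 23).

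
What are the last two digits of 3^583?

27

Square-and-reduce mod 100: 3^1≡3, 3^2≡9, 3^4≡81, 3^8≡61, 3^16≡21, 3^32≡41, 3^64≡81, 3^128≡61, 3^256≡21, 3^512≡41.
Since 583 = 1 + 2 + 4 + 64 + 512 in binary, 3^583 ≡ 3·9·81·81·41 ≡ 27 (mod 100).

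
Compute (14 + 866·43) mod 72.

28

866·43 = 37238.
37238 mod 72 = 14 (since 517·72 = 37224).
(14 + 14) mod 72 = 28.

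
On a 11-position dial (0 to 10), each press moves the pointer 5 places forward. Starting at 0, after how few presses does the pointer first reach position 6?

5⁻¹ ≡ 9 (mod 11) because 5·9 = 45 = 4·11 + 1.
Multiplying both sides by 9: x ≡ 9·6 = 54 ≡ 10 (mod 11).

10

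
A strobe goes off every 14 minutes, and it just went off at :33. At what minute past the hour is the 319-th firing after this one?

59

319·14 = 4466.
4466 − 74·60 = 26, so 4466 ≡ 26 (mod 60).
(33 + 26) mod 60 = 59.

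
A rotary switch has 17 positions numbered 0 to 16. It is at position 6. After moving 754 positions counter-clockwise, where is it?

754 = 44·17 + 6, so 754 mod 17 = 6.
(6 − 6) mod 17 = 0.

0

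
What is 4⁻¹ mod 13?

10

13 = 3·4 + 1
4 = 4·1 + 0
Back-substituting gives 4·10 ≡ 1 (mod 13).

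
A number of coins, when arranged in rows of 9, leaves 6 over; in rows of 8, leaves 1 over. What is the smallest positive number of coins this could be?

33

x ≡ 1 (mod 8) gives x ∈ {1, 9, 17, 25, 33}.
The first of these with x mod 9 = 6 is 33.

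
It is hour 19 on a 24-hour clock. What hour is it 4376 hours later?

4376 = 182·24 + 8, so 4376 mod 24 = 8.
(19 + 8) mod 24 = 3.

3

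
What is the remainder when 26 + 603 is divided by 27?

603 − 22·27 = 9, so 603 ≡ 9 (mod 27).
(26 + 9) mod 27 = 8.

8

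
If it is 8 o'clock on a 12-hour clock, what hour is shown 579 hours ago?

5

579 − 48·12 = 3, so 579 ≡ 3 (mod 12).
8 − 3 → 5 on a 12-hour dial.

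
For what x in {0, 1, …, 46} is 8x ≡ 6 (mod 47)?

36

8⁻¹ ≡ 6 (mod 47) because 8·6 = 48 = 1·47 + 1.
So x ≡ 6·6 = 36 ≡ 36 (mod 47).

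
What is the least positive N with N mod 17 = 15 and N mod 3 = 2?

32

Since 3·6 ≡ 1 (mod 17), take x = 2 + 3·((15−2)·6 mod 17) = 2 + 3·10 = 32.
Check: 32 mod 17 = 15, 32 mod 3 = 2.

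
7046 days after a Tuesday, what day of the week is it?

Saturday

7046 mod 7 = 4 (since 1006·7 = 7042).
Tuesday + 4 days → Saturday.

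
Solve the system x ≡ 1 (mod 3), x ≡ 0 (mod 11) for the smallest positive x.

22

x ≡ 1 (mod 3) gives x ∈ {1, 4, 7, 10, 13, 16, 19, 22}.
The first of these with x mod 11 = 0 is 22.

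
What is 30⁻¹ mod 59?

2

59 = 1·30 + 29
30 = 1·29 + 1
29 = 29·1 + 0
Back-substituting gives 30·2 ≡ 1 (mod 59).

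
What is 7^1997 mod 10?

7

The units digit of 7^n cycles with period 4: 7, 9, 3, 1, …
1997 leaves remainder 1 on division by 4, so 7^1997 ends in 7.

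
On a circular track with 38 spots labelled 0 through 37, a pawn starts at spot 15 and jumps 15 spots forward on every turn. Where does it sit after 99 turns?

99·15 = 1485.
Dividing 1485 by 38 gives quotient 39 and remainder 3.
(15 + 3) mod 38 = 18.

18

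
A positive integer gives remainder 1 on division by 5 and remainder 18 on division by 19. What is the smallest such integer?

Since 19·4 ≡ 1 (mod 5), take x = 18 + 19·((1−18)·4 mod 5) = 18 + 19·2 = 56.
Check: 56 mod 5 = 1, 56 mod 19 = 18.

56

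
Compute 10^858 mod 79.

1

Successive squares of 10 mod 79: 10^1≡10, 10^2≡21, 10^4≡46, 10^8≡62, 10^16≡52, 10^32≡18, 10^64≡8, 10^128≡64, 10^256≡67, 10^512≡65.
Since 858 = 2 + 8 + 16 + 64 + 256 + 512 in binary, 10^858 ≡ 21·62·52·8·67·65 ≡ 1 (mod 79).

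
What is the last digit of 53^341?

3

Last digits of 3^n: 3, 9, 7, 1 (period 4).
341 mod 4 = 1, so the last digit matches 3^1 = 3.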